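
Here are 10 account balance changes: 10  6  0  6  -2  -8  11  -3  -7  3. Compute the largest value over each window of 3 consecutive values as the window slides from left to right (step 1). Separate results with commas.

10, 6, 6, 6, 11, 11, 11, 3

(10, 6, 0) → max 10
(6, 0, 6) → max 6
(0, 6, -2) → max 6
(6, -2, -8) → max 6
(-2, -8, 11) → max 11
(-8, 11, -3) → max 11
(11, -3, -7) → max 11
(-3, -7, 3) → max 3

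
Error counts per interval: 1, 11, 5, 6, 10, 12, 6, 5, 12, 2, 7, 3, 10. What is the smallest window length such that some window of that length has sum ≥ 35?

Extend right; whenever the sum reaches 35, record the length and shrink from the left:
add 1: running sum 1 < 35
add 11: running sum 12 < 35
add 5: running sum 17 < 35
add 6: running sum 23 < 35
add 10: running sum 33 < 35
end 5: [11, 5, 6, 10, 12] sum 44, len 5
end 6: [5, 6, 10, 12, 6] sum 39, len 5
end 7: [6, 10, 12, 6, 5] sum 39, len 5
end 8: [12, 6, 5, 12] sum 35, len 4
end 9: [12, 6, 5, 12, 2] sum 37, len 5
end 10: [12, 6, 5, 12, 2, 7] sum 44, len 6
end 11: [6, 5, 12, 2, 7, 3] sum 35, len 6
end 12: [5, 12, 2, 7, 3, 10] sum 39, len 6
Shortest qualifying length: 4.

4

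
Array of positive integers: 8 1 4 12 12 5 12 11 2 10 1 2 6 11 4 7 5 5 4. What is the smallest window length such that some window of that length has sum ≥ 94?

13

add 8: running sum 8 < 94
add 1: running sum 9 < 94
add 4: running sum 13 < 94
add 12: running sum 25 < 94
add 12: running sum 37 < 94
add 5: running sum 42 < 94
add 12: running sum 54 < 94
add 11: running sum 65 < 94
add 2: running sum 67 < 94
add 10: running sum 77 < 94
add 1: running sum 78 < 94
add 2: running sum 80 < 94
add 6: running sum 86 < 94
end 13: [8, 1, 4, 12, 12, 5, 12, 11, 2, 10, 1, 2, 6, 11] sum 97, len 14
end 14: [8, 1, 4, 12, 12, 5, 12, 11, 2, 10, 1, 2, 6, 11, 4] sum 101, len 15
end 15: [12, 12, 5, 12, 11, 2, 10, 1, 2, 6, 11, 4, 7] sum 95, len 13
end 16: [12, 12, 5, 12, 11, 2, 10, 1, 2, 6, 11, 4, 7, 5] sum 100, len 14
end 17: [12, 12, 5, 12, 11, 2, 10, 1, 2, 6, 11, 4, 7, 5, 5] sum 105, len 15
end 18: [12, 5, 12, 11, 2, 10, 1, 2, 6, 11, 4, 7, 5, 5, 4] sum 97, len 15
Shortest qualifying length: 13.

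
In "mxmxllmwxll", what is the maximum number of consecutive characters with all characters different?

4

[m] len 1
[m, x] len 2
[x, m] len 2
[m, x] len 2
[m, x, l] len 3
[l] len 1
[l, m] len 2
[l, m, w] len 3
[l, m, w, x] len 4
[m, w, x, l] len 4
[l] len 1
Longest all-distinct length: 4.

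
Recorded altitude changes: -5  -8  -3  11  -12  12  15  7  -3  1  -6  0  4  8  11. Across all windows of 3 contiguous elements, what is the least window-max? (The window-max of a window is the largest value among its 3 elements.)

Window maxs for each of the 13 positions:
-5 -8 -3 → max -3
-8 -3 11 → max 11
-3 11 -12 → max 11
11 -12 12 → max 12
-12 12 15 → max 15
12 15 7 → max 15
15 7 -3 → max 15
7 -3 1 → max 7
-3 1 -6 → max 1
1 -6 0 → max 1
-6 0 4 → max 4
0 4 8 → max 8
4 8 11 → max 11
Least of these is -3.

-3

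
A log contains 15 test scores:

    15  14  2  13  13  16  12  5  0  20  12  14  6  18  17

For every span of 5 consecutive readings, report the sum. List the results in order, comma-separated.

(15, 14, 2, 13, 13) → sum 57
(14, 2, 13, 13, 16) → sum 58
(2, 13, 13, 16, 12) → sum 56
(13, 13, 16, 12, 5) → sum 59
(13, 16, 12, 5, 0) → sum 46
(16, 12, 5, 0, 20) → sum 53
(12, 5, 0, 20, 12) → sum 49
(5, 0, 20, 12, 14) → sum 51
(0, 20, 12, 14, 6) → sum 52
(20, 12, 14, 6, 18) → sum 70
(12, 14, 6, 18, 17) → sum 67

57, 58, 56, 59, 46, 53, 49, 51, 52, 70, 67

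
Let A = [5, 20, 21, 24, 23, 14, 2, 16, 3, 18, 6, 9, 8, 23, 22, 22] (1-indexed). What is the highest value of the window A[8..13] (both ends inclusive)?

Elements at indices 8..13: 16, 3, 18, 6, 9, 8
max(16, 3, 18, 6, 9, 8) = 18

18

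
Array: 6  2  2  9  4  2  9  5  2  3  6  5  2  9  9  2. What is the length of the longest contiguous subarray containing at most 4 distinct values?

8

Extend right; when distinct count exceeds 4, shrink from the left:
add 6: window [6] (1 distinct), len 1
add 2: window [6, 2] (2 distinct), len 2
add 2: window [6, 2, 2] (2 distinct), len 3
add 9: window [6, 2, 2, 9] (3 distinct), len 4
add 4: window [6, 2, 2, 9, 4] (4 distinct), len 5
add 2: window [6, 2, 2, 9, 4, 2] (4 distinct), len 6
add 9: window [6, 2, 2, 9, 4, 2, 9] (4 distinct), len 7
add 5: window [2, 2, 9, 4, 2, 9, 5] (4 distinct), len 7
add 2: window [2, 2, 9, 4, 2, 9, 5, 2] (4 distinct), len 8
add 3: window [2, 9, 5, 2, 3] (4 distinct), len 5
add 6: window [5, 2, 3, 6] (4 distinct), len 4
add 5: window [5, 2, 3, 6, 5] (4 distinct), len 5
add 2: window [5, 2, 3, 6, 5, 2] (4 distinct), len 6
add 9: window [6, 5, 2, 9] (4 distinct), len 4
add 9: window [6, 5, 2, 9, 9] (4 distinct), len 5
add 2: window [6, 5, 2, 9, 9, 2] (4 distinct), len 6
Longest length with ≤4 distinct: 8.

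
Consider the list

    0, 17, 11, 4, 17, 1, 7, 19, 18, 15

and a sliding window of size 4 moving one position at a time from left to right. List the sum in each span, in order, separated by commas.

32, 49, 33, 29, 44, 45, 59

[0, 17, 11, 4] → sum 32
[17, 11, 4, 17] → sum 49
[11, 4, 17, 1] → sum 33
[4, 17, 1, 7] → sum 29
[17, 1, 7, 19] → sum 44
[1, 7, 19, 18] → sum 45
[7, 19, 18, 15] → sum 59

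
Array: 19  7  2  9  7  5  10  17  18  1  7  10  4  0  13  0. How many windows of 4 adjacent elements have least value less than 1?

3

[19, 7, 2, 9] → min 2
[7, 2, 9, 7] → min 2
[2, 9, 7, 5] → min 2
[9, 7, 5, 10] → min 5
[7, 5, 10, 17] → min 5
[5, 10, 17, 18] → min 5
[10, 17, 18, 1] → min 1
[17, 18, 1, 7] → min 1
[18, 1, 7, 10] → min 1
[1, 7, 10, 4] → min 1
[7, 10, 4, 0] → min 0  < 1 ✓
[10, 4, 0, 13] → min 0  < 1 ✓
[4, 0, 13, 0] → min 0  < 1 ✓
3 windows satisfy the condition.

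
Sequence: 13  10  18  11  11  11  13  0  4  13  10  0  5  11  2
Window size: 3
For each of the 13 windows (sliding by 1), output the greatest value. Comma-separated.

(13, 10, 18) → max 18
(10, 18, 11) → max 18
(18, 11, 11) → max 18
(11, 11, 11) → max 11
(11, 11, 13) → max 13
(11, 13, 0) → max 13
(13, 0, 4) → max 13
(0, 4, 13) → max 13
(4, 13, 10) → max 13
(13, 10, 0) → max 13
(10, 0, 5) → max 10
(0, 5, 11) → max 11
(5, 11, 2) → max 11

18, 18, 18, 11, 13, 13, 13, 13, 13, 13, 10, 11, 11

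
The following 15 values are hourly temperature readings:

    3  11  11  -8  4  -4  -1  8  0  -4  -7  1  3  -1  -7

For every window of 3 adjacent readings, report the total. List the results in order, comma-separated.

(3, 11, 11) → sum 25
(11, 11, -8) → sum 14
(11, -8, 4) → sum 7
(-8, 4, -4) → sum -8
(4, -4, -1) → sum -1
(-4, -1, 8) → sum 3
(-1, 8, 0) → sum 7
(8, 0, -4) → sum 4
(0, -4, -7) → sum -11
(-4, -7, 1) → sum -10
(-7, 1, 3) → sum -3
(1, 3, -1) → sum 3
(3, -1, -7) → sum -5

25, 14, 7, -8, -1, 3, 7, 4, -11, -10, -3, 3, -5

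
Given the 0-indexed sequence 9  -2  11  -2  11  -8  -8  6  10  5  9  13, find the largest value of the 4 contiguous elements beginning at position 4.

Elements at indices 4..7: 11, -8, -8, 6
max(11, -8, -8, 6) = 11

11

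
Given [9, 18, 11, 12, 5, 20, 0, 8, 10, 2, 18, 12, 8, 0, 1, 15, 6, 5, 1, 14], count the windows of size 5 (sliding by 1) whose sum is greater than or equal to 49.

(9, 18, 11, 12, 5) → sum 55  ≥ 49 ✓
(18, 11, 12, 5, 20) → sum 66  ≥ 49 ✓
(11, 12, 5, 20, 0) → sum 48
(12, 5, 20, 0, 8) → sum 45
(5, 20, 0, 8, 10) → sum 43
(20, 0, 8, 10, 2) → sum 40
(0, 8, 10, 2, 18) → sum 38
(8, 10, 2, 18, 12) → sum 50  ≥ 49 ✓
(10, 2, 18, 12, 8) → sum 50  ≥ 49 ✓
(2, 18, 12, 8, 0) → sum 40
(18, 12, 8, 0, 1) → sum 39
(12, 8, 0, 1, 15) → sum 36
(8, 0, 1, 15, 6) → sum 30
(0, 1, 15, 6, 5) → sum 27
(1, 15, 6, 5, 1) → sum 28
(15, 6, 5, 1, 14) → sum 41
4 windows satisfy the condition.

4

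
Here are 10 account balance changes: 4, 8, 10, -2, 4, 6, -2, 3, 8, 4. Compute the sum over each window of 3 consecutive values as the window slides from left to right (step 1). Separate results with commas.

[4, 8, 10] → sum 22
[8, 10, -2] → sum 16
[10, -2, 4] → sum 12
[-2, 4, 6] → sum 8
[4, 6, -2] → sum 8
[6, -2, 3] → sum 7
[-2, 3, 8] → sum 9
[3, 8, 4] → sum 15

22, 16, 12, 8, 8, 7, 9, 15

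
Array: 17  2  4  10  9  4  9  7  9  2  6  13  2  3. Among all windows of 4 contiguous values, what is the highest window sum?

33

Window sums for each of the 11 positions:
(17, 2, 4, 10) → sum 33
(2, 4, 10, 9) → sum 25
(4, 10, 9, 4) → sum 27
(10, 9, 4, 9) → sum 32
(9, 4, 9, 7) → sum 29
(4, 9, 7, 9) → sum 29
(9, 7, 9, 2) → sum 27
(7, 9, 2, 6) → sum 24
(9, 2, 6, 13) → sum 30
(2, 6, 13, 2) → sum 23
(6, 13, 2, 3) → sum 24
Highest of these is 33.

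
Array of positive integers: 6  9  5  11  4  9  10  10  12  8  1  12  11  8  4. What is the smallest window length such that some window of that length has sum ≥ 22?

2

Extend right; whenever the sum reaches 22, record the length and shrink from the left:
add 6: running sum 6 < 22
add 9: running sum 15 < 22
add 5: running sum 20 < 22
add 11: shortest ending here [9, 5, 11] sum 25, len 3
add 4: shortest ending here [9, 5, 11, 4] sum 29, len 4
add 9: shortest ending here [11, 4, 9] sum 24, len 3
add 10: shortest ending here [4, 9, 10] sum 23, len 3
add 10: shortest ending here [9, 10, 10] sum 29, len 3
add 12: shortest ending here [10, 12] sum 22, len 2
add 8: shortest ending here [10, 12, 8] sum 30, len 3
add 1: shortest ending here [10, 12, 8, 1] sum 31, len 4
add 12: shortest ending here [12, 8, 1, 12] sum 33, len 4
add 11: shortest ending here [12, 11] sum 23, len 2
add 8: shortest ending here [12, 11, 8] sum 31, len 3
add 4: shortest ending here [11, 8, 4] sum 23, len 3
Shortest qualifying length: 2.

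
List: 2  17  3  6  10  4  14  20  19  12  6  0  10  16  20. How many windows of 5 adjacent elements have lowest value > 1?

2 17 3 6 10 → min 2  > 1 ✓
17 3 6 10 4 → min 3  > 1 ✓
3 6 10 4 14 → min 3  > 1 ✓
6 10 4 14 20 → min 4  > 1 ✓
10 4 14 20 19 → min 4  > 1 ✓
4 14 20 19 12 → min 4  > 1 ✓
14 20 19 12 6 → min 6  > 1 ✓
20 19 12 6 0 → min 0
19 12 6 0 10 → min 0
12 6 0 10 16 → min 0
6 0 10 16 20 → min 0
7 windows satisfy the condition.

7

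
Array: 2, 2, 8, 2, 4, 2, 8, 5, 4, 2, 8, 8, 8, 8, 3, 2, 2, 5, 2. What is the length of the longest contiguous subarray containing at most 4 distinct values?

[2] 1 distinct, len 1
[2, 2] 1 distinct, len 2
[2, 2, 8] 2 distinct, len 3
[2, 2, 8, 2] 2 distinct, len 4
[2, 2, 8, 2, 4] 3 distinct, len 5
[2, 2, 8, 2, 4, 2] 3 distinct, len 6
[2, 2, 8, 2, 4, 2, 8] 3 distinct, len 7
[2, 2, 8, 2, 4, 2, 8, 5] 4 distinct, len 8
[2, 2, 8, 2, 4, 2, 8, 5, 4] 4 distinct, len 9
[2, 2, 8, 2, 4, 2, 8, 5, 4, 2] 4 distinct, len 10
[2, 2, 8, 2, 4, 2, 8, 5, 4, 2, 8] 4 distinct, len 11
[2, 2, 8, 2, 4, 2, 8, 5, 4, 2, 8, 8] 4 distinct, len 12
[2, 2, 8, 2, 4, 2, 8, 5, 4, 2, 8, 8, 8] 4 distinct, len 13
[2, 2, 8, 2, 4, 2, 8, 5, 4, 2, 8, 8, 8, 8] 4 distinct, len 14
[4, 2, 8, 8, 8, 8, 3] 4 distinct, len 7
[4, 2, 8, 8, 8, 8, 3, 2] 4 distinct, len 8
[4, 2, 8, 8, 8, 8, 3, 2, 2] 4 distinct, len 9
[2, 8, 8, 8, 8, 3, 2, 2, 5] 4 distinct, len 9
[2, 8, 8, 8, 8, 3, 2, 2, 5, 2] 4 distinct, len 10
Longest length with ≤4 distinct: 14.

14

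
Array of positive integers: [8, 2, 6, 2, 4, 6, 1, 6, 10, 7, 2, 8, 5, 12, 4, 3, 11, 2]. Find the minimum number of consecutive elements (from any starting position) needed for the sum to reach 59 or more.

9

Extend right; whenever the sum reaches 59, record the length and shrink from the left:
add 8: running sum 8 < 59
add 2: running sum 10 < 59
add 6: running sum 16 < 59
add 2: running sum 18 < 59
add 4: running sum 22 < 59
add 6: running sum 28 < 59
add 1: running sum 29 < 59
add 6: running sum 35 < 59
add 10: running sum 45 < 59
add 7: running sum 52 < 59
add 2: running sum 54 < 59
end 11: [8, 2, 6, 2, 4, 6, 1, 6, 10, 7, 2, 8] sum 62, len 12
end 12: [2, 6, 2, 4, 6, 1, 6, 10, 7, 2, 8, 5] sum 59, len 12
end 13: [4, 6, 1, 6, 10, 7, 2, 8, 5, 12] sum 61, len 10
end 14: [6, 1, 6, 10, 7, 2, 8, 5, 12, 4] sum 61, len 10
end 15: [6, 1, 6, 10, 7, 2, 8, 5, 12, 4, 3] sum 64, len 11
end 16: [10, 7, 2, 8, 5, 12, 4, 3, 11] sum 62, len 9
end 17: [10, 7, 2, 8, 5, 12, 4, 3, 11, 2] sum 64, len 10
Shortest qualifying length: 9.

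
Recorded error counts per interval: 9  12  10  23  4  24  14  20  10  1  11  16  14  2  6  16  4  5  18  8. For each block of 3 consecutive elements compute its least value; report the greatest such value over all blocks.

14

Window mins for each of the 18 positions:
(9, 12, 10) → min 9
(12, 10, 23) → min 10
(10, 23, 4) → min 4
(23, 4, 24) → min 4
(4, 24, 14) → min 4
(24, 14, 20) → min 14
(14, 20, 10) → min 10
(20, 10, 1) → min 1
(10, 1, 11) → min 1
(1, 11, 16) → min 1
(11, 16, 14) → min 11
(16, 14, 2) → min 2
(14, 2, 6) → min 2
(2, 6, 16) → min 2
(6, 16, 4) → min 4
(16, 4, 5) → min 4
(4, 5, 18) → min 4
(5, 18, 8) → min 5
Greatest of these is 14.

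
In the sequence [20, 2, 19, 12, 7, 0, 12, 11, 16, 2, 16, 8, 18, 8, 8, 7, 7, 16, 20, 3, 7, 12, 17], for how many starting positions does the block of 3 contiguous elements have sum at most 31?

(20, 2, 19) → sum 41
(2, 19, 12) → sum 33
(19, 12, 7) → sum 38
(12, 7, 0) → sum 19  ≤ 31 ✓
(7, 0, 12) → sum 19  ≤ 31 ✓
(0, 12, 11) → sum 23  ≤ 31 ✓
(12, 11, 16) → sum 39
(11, 16, 2) → sum 29  ≤ 31 ✓
(16, 2, 16) → sum 34
(2, 16, 8) → sum 26  ≤ 31 ✓
(16, 8, 18) → sum 42
(8, 18, 8) → sum 34
(18, 8, 8) → sum 34
(8, 8, 7) → sum 23  ≤ 31 ✓
(8, 7, 7) → sum 22  ≤ 31 ✓
(7, 7, 16) → sum 30  ≤ 31 ✓
(7, 16, 20) → sum 43
(16, 20, 3) → sum 39
(20, 3, 7) → sum 30  ≤ 31 ✓
(3, 7, 12) → sum 22  ≤ 31 ✓
(7, 12, 17) → sum 36
10 windows satisfy the condition.

10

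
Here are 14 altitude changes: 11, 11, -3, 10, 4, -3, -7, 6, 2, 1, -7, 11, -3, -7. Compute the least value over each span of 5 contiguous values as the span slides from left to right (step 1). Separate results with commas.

11 11 -3 10 4 → min -3
11 -3 10 4 -3 → min -3
-3 10 4 -3 -7 → min -7
10 4 -3 -7 6 → min -7
4 -3 -7 6 2 → min -7
-3 -7 6 2 1 → min -7
-7 6 2 1 -7 → min -7
6 2 1 -7 11 → min -7
2 1 -7 11 -3 → min -7
1 -7 11 -3 -7 → min -7

-3, -3, -7, -7, -7, -7, -7, -7, -7, -7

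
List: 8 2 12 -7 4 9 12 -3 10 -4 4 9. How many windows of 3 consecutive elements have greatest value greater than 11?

6

8 2 12 → max 12  > 11 ✓
2 12 -7 → max 12  > 11 ✓
12 -7 4 → max 12  > 11 ✓
-7 4 9 → max 9
4 9 12 → max 12  > 11 ✓
9 12 -3 → max 12  > 11 ✓
12 -3 10 → max 12  > 11 ✓
-3 10 -4 → max 10
10 -4 4 → max 10
-4 4 9 → max 9
6 windows satisfy the condition.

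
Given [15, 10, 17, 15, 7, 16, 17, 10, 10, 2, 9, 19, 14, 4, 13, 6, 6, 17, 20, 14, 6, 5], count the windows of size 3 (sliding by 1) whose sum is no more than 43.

15 10 17 → sum 42  ≤ 43 ✓
10 17 15 → sum 42  ≤ 43 ✓
17 15 7 → sum 39  ≤ 43 ✓
15 7 16 → sum 38  ≤ 43 ✓
7 16 17 → sum 40  ≤ 43 ✓
16 17 10 → sum 43  ≤ 43 ✓
17 10 10 → sum 37  ≤ 43 ✓
10 10 2 → sum 22  ≤ 43 ✓
10 2 9 → sum 21  ≤ 43 ✓
2 9 19 → sum 30  ≤ 43 ✓
9 19 14 → sum 42  ≤ 43 ✓
19 14 4 → sum 37  ≤ 43 ✓
14 4 13 → sum 31  ≤ 43 ✓
4 13 6 → sum 23  ≤ 43 ✓
13 6 6 → sum 25  ≤ 43 ✓
6 6 17 → sum 29  ≤ 43 ✓
6 17 20 → sum 43  ≤ 43 ✓
17 20 14 → sum 51
20 14 6 → sum 40  ≤ 43 ✓
14 6 5 → sum 25  ≤ 43 ✓
19 windows satisfy the condition.

19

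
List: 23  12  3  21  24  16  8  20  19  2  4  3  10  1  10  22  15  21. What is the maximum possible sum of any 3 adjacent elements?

23 12 3 → sum 38
12 3 21 → sum 36
3 21 24 → sum 48
21 24 16 → sum 61
24 16 8 → sum 48
16 8 20 → sum 44
8 20 19 → sum 47
20 19 2 → sum 41
19 2 4 → sum 25
2 4 3 → sum 9
4 3 10 → sum 17
3 10 1 → sum 14
10 1 10 → sum 21
1 10 22 → sum 33
10 22 15 → sum 47
22 15 21 → sum 58
Maximum of these is 61.

61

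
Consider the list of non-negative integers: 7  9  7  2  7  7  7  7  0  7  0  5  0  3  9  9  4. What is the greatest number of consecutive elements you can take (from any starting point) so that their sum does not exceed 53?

Extend to the right; shrink from the left whenever the sum exceeds 53:
[7] sum 7 len 1
[7, 9] sum 16 len 2
[7, 9, 7] sum 23 len 3
[7, 9, 7, 2] sum 25 len 4
[7, 9, 7, 2, 7] sum 32 len 5
[7, 9, 7, 2, 7, 7] sum 39 len 6
[7, 9, 7, 2, 7, 7, 7] sum 46 len 7
[7, 9, 7, 2, 7, 7, 7, 7] sum 53 len 8
[7, 9, 7, 2, 7, 7, 7, 7, 0] sum 53 len 9
[9, 7, 2, 7, 7, 7, 7, 0, 7] sum 53 len 9
[9, 7, 2, 7, 7, 7, 7, 0, 7, 0] sum 53 len 10
[7, 2, 7, 7, 7, 7, 0, 7, 0, 5] sum 49 len 10
[7, 2, 7, 7, 7, 7, 0, 7, 0, 5, 0] sum 49 len 11
[7, 2, 7, 7, 7, 7, 0, 7, 0, 5, 0, 3] sum 52 len 12
[7, 7, 7, 7, 0, 7, 0, 5, 0, 3, 9] sum 52 len 11
[7, 7, 0, 7, 0, 5, 0, 3, 9, 9] sum 47 len 10
[7, 7, 0, 7, 0, 5, 0, 3, 9, 9, 4] sum 51 len 11
Longest length seen: 12.

12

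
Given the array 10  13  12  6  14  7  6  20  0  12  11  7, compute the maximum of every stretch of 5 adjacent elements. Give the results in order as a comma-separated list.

14, 14, 14, 20, 20, 20, 20, 20

(10, 13, 12, 6, 14) → max 14
(13, 12, 6, 14, 7) → max 14
(12, 6, 14, 7, 6) → max 14
(6, 14, 7, 6, 20) → max 20
(14, 7, 6, 20, 0) → max 20
(7, 6, 20, 0, 12) → max 20
(6, 20, 0, 12, 11) → max 20
(20, 0, 12, 11, 7) → max 20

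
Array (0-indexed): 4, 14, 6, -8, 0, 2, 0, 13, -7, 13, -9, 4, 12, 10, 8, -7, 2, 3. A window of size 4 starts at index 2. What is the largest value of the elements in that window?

Elements at indices 2..5: 6, -8, 0, 2
max(6, -8, 0, 2) = 6

6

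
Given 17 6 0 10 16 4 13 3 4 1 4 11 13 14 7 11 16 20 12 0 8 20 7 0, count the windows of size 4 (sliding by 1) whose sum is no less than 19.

17 6 0 10 → sum 33  ≥ 19 ✓
6 0 10 16 → sum 32  ≥ 19 ✓
0 10 16 4 → sum 30  ≥ 19 ✓
10 16 4 13 → sum 43  ≥ 19 ✓
16 4 13 3 → sum 36  ≥ 19 ✓
4 13 3 4 → sum 24  ≥ 19 ✓
13 3 4 1 → sum 21  ≥ 19 ✓
3 4 1 4 → sum 12
4 1 4 11 → sum 20  ≥ 19 ✓
1 4 11 13 → sum 29  ≥ 19 ✓
4 11 13 14 → sum 42  ≥ 19 ✓
11 13 14 7 → sum 45  ≥ 19 ✓
13 14 7 11 → sum 45  ≥ 19 ✓
14 7 11 16 → sum 48  ≥ 19 ✓
7 11 16 20 → sum 54  ≥ 19 ✓
11 16 20 12 → sum 59  ≥ 19 ✓
16 20 12 0 → sum 48  ≥ 19 ✓
20 12 0 8 → sum 40  ≥ 19 ✓
12 0 8 20 → sum 40  ≥ 19 ✓
0 8 20 7 → sum 35  ≥ 19 ✓
8 20 7 0 → sum 35  ≥ 19 ✓
20 windows satisfy the condition.

20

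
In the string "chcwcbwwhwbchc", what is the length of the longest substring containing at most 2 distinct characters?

[c] 1 distinct, len 1
[c, h] 2 distinct, len 2
[c, h, c] 2 distinct, len 3
[c, w] 2 distinct, len 2
[c, w, c] 2 distinct, len 3
[c, b] 2 distinct, len 2
[b, w] 2 distinct, len 2
[b, w, w] 2 distinct, len 3
[w, w, h] 2 distinct, len 3
[w, w, h, w] 2 distinct, len 4
[w, b] 2 distinct, len 2
[b, c] 2 distinct, len 2
[c, h] 2 distinct, len 2
[c, h, c] 2 distinct, len 3
Longest length with ≤2 distinct: 4.

4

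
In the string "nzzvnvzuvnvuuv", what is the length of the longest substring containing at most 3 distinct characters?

7

Extend right; when distinct count exceeds 3, shrink from the left:
[n] 1 distinct, len 1
[n, z] 2 distinct, len 2
[n, z, z] 2 distinct, len 3
[n, z, z, v] 3 distinct, len 4
[n, z, z, v, n] 3 distinct, len 5
[n, z, z, v, n, v] 3 distinct, len 6
[n, z, z, v, n, v, z] 3 distinct, len 7
[v, z, u] 3 distinct, len 3
[v, z, u, v] 3 distinct, len 4
[u, v, n] 3 distinct, len 3
[u, v, n, v] 3 distinct, len 4
[u, v, n, v, u] 3 distinct, len 5
[u, v, n, v, u, u] 3 distinct, len 6
[u, v, n, v, u, u, v] 3 distinct, len 7
Longest length with ≤3 distinct: 7.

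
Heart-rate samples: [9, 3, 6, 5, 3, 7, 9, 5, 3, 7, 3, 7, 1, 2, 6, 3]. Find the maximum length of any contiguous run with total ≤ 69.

Extend to the right; shrink from the left whenever the sum exceeds 69:
[9] sum 9 len 1
[9, 3] sum 12 len 2
[9, 3, 6] sum 18 len 3
[9, 3, 6, 5] sum 23 len 4
[9, 3, 6, 5, 3] sum 26 len 5
[9, 3, 6, 5, 3, 7] sum 33 len 6
[9, 3, 6, 5, 3, 7, 9] sum 42 len 7
[9, 3, 6, 5, 3, 7, 9, 5] sum 47 len 8
[9, 3, 6, 5, 3, 7, 9, 5, 3] sum 50 len 9
[9, 3, 6, 5, 3, 7, 9, 5, 3, 7] sum 57 len 10
[9, 3, 6, 5, 3, 7, 9, 5, 3, 7, 3] sum 60 len 11
[9, 3, 6, 5, 3, 7, 9, 5, 3, 7, 3, 7] sum 67 len 12
[9, 3, 6, 5, 3, 7, 9, 5, 3, 7, 3, 7, 1] sum 68 len 13
[3, 6, 5, 3, 7, 9, 5, 3, 7, 3, 7, 1, 2] sum 61 len 13
[3, 6, 5, 3, 7, 9, 5, 3, 7, 3, 7, 1, 2, 6] sum 67 len 14
[6, 5, 3, 7, 9, 5, 3, 7, 3, 7, 1, 2, 6, 3] sum 67 len 14
Longest length seen: 14.

14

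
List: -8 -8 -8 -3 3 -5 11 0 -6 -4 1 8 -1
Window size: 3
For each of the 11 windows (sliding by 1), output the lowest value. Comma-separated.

-8, -8, -8, -5, -5, -5, -6, -6, -6, -4, -1

-8 -8 -8 → min -8
-8 -8 -3 → min -8
-8 -3 3 → min -8
-3 3 -5 → min -5
3 -5 11 → min -5
-5 11 0 → min -5
11 0 -6 → min -6
0 -6 -4 → min -6
-6 -4 1 → min -6
-4 1 8 → min -4
1 8 -1 → min -1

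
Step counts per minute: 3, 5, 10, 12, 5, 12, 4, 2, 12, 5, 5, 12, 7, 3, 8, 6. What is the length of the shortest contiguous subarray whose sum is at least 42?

Extend right; whenever the sum reaches 42, record the length and shrink from the left:
add 3: running sum 3 < 42
add 5: running sum 8 < 42
add 10: running sum 18 < 42
add 12: running sum 30 < 42
add 5: running sum 35 < 42
add 12: shortest ending here [5, 10, 12, 5, 12] sum 44, len 5
add 4: shortest ending here [10, 12, 5, 12, 4] sum 43, len 5
add 2: shortest ending here [10, 12, 5, 12, 4, 2] sum 45, len 6
add 12: shortest ending here [12, 5, 12, 4, 2, 12] sum 47, len 6
add 5: shortest ending here [12, 5, 12, 4, 2, 12, 5] sum 52, len 7
add 5: shortest ending here [5, 12, 4, 2, 12, 5, 5] sum 45, len 7
add 12: shortest ending here [12, 4, 2, 12, 5, 5, 12] sum 52, len 7
add 7: shortest ending here [2, 12, 5, 5, 12, 7] sum 43, len 6
add 3: shortest ending here [12, 5, 5, 12, 7, 3] sum 44, len 6
add 8: shortest ending here [12, 5, 5, 12, 7, 3, 8] sum 52, len 7
add 6: shortest ending here [5, 5, 12, 7, 3, 8, 6] sum 46, len 7
Shortest qualifying length: 5.

5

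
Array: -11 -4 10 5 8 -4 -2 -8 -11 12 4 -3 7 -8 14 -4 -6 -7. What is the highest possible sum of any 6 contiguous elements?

26

[-11, -4, 10, 5, 8, -4] → sum 4
[-4, 10, 5, 8, -4, -2] → sum 13
[10, 5, 8, -4, -2, -8] → sum 9
[5, 8, -4, -2, -8, -11] → sum -12
[8, -4, -2, -8, -11, 12] → sum -5
[-4, -2, -8, -11, 12, 4] → sum -9
[-2, -8, -11, 12, 4, -3] → sum -8
[-8, -11, 12, 4, -3, 7] → sum 1
[-11, 12, 4, -3, 7, -8] → sum 1
[12, 4, -3, 7, -8, 14] → sum 26
[4, -3, 7, -8, 14, -4] → sum 10
[-3, 7, -8, 14, -4, -6] → sum 0
[7, -8, 14, -4, -6, -7] → sum -4
Highest of these is 26.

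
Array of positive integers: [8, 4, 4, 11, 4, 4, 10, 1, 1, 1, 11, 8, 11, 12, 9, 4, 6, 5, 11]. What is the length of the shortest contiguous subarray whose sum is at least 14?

2

Extend right; whenever the sum reaches 14, record the length and shrink from the left:
add 8: running sum 8 < 14
add 4: running sum 12 < 14
end 2: [8, 4, 4] sum 16, len 3
end 3: [4, 11] sum 15, len 2
end 4: [11, 4] sum 15, len 2
end 5: [11, 4, 4] sum 19, len 3
end 6: [4, 10] sum 14, len 2
end 7: [4, 10, 1] sum 15, len 3
end 8: [4, 10, 1, 1] sum 16, len 4
end 9: [4, 10, 1, 1, 1] sum 17, len 5
end 10: [1, 1, 1, 11] sum 14, len 4
end 11: [11, 8] sum 19, len 2
end 12: [8, 11] sum 19, len 2
end 13: [11, 12] sum 23, len 2
end 14: [12, 9] sum 21, len 2
end 15: [12, 9, 4] sum 25, len 3
end 16: [9, 4, 6] sum 19, len 3
end 17: [4, 6, 5] sum 15, len 3
end 18: [5, 11] sum 16, len 2
Shortest qualifying length: 2.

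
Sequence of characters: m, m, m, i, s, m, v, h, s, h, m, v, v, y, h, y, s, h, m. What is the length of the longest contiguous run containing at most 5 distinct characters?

add m: window [m] (1 distinct), len 1
add m: window [m, m] (1 distinct), len 2
add m: window [m, m, m] (1 distinct), len 3
add i: window [m, m, m, i] (2 distinct), len 4
add s: window [m, m, m, i, s] (3 distinct), len 5
add m: window [m, m, m, i, s, m] (3 distinct), len 6
add v: window [m, m, m, i, s, m, v] (4 distinct), len 7
add h: window [m, m, m, i, s, m, v, h] (5 distinct), len 8
add s: window [m, m, m, i, s, m, v, h, s] (5 distinct), len 9
add h: window [m, m, m, i, s, m, v, h, s, h] (5 distinct), len 10
add m: window [m, m, m, i, s, m, v, h, s, h, m] (5 distinct), len 11
add v: window [m, m, m, i, s, m, v, h, s, h, m, v] (5 distinct), len 12
add v: window [m, m, m, i, s, m, v, h, s, h, m, v, v] (5 distinct), len 13
add y: window [s, m, v, h, s, h, m, v, v, y] (5 distinct), len 10
add h: window [s, m, v, h, s, h, m, v, v, y, h] (5 distinct), len 11
add y: window [s, m, v, h, s, h, m, v, v, y, h, y] (5 distinct), len 12
add s: window [s, m, v, h, s, h, m, v, v, y, h, y, s] (5 distinct), len 13
add h: window [s, m, v, h, s, h, m, v, v, y, h, y, s, h] (5 distinct), len 14
add m: window [s, m, v, h, s, h, m, v, v, y, h, y, s, h, m] (5 distinct), len 15
Longest length with ≤5 distinct: 15.

15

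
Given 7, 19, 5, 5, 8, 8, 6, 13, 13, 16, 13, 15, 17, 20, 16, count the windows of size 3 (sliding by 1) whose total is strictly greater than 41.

(7, 19, 5) → sum 31
(19, 5, 5) → sum 29
(5, 5, 8) → sum 18
(5, 8, 8) → sum 21
(8, 8, 6) → sum 22
(8, 6, 13) → sum 27
(6, 13, 13) → sum 32
(13, 13, 16) → sum 42  > 41 ✓
(13, 16, 13) → sum 42  > 41 ✓
(16, 13, 15) → sum 44  > 41 ✓
(13, 15, 17) → sum 45  > 41 ✓
(15, 17, 20) → sum 52  > 41 ✓
(17, 20, 16) → sum 53  > 41 ✓
6 windows satisfy the condition.

6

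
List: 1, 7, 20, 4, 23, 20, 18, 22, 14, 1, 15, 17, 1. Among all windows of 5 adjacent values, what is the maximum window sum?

97

1 7 20 4 23 → sum 55
7 20 4 23 20 → sum 74
20 4 23 20 18 → sum 85
4 23 20 18 22 → sum 87
23 20 18 22 14 → sum 97
20 18 22 14 1 → sum 75
18 22 14 1 15 → sum 70
22 14 1 15 17 → sum 69
14 1 15 17 1 → sum 48
Maximum of these is 97.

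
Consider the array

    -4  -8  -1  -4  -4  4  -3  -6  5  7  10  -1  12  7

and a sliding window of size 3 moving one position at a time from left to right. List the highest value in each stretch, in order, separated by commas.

-1, -1, -1, 4, 4, 4, 5, 7, 10, 10, 12, 12

Sliding a size-3 window across the 14 values:
-4 -8 -1 → max -1
-8 -1 -4 → max -1
-1 -4 -4 → max -1
-4 -4 4 → max 4
-4 4 -3 → max 4
4 -3 -6 → max 4
-3 -6 5 → max 5
-6 5 7 → max 7
5 7 10 → max 10
7 10 -1 → max 10
10 -1 12 → max 12
-1 12 7 → max 12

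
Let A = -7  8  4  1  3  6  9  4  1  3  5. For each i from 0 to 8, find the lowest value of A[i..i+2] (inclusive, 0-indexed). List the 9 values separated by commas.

(-7, 8, 4) → min -7
(8, 4, 1) → min 1
(4, 1, 3) → min 1
(1, 3, 6) → min 1
(3, 6, 9) → min 3
(6, 9, 4) → min 4
(9, 4, 1) → min 1
(4, 1, 3) → min 1
(1, 3, 5) → min 1

-7, 1, 1, 1, 3, 4, 1, 1, 1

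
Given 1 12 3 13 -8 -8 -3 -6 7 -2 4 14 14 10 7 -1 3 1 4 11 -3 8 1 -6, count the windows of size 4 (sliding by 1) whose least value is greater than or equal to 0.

1 12 3 13 → min 1  ≥ 0 ✓
12 3 13 -8 → min -8
3 13 -8 -8 → min -8
13 -8 -8 -3 → min -8
-8 -8 -3 -6 → min -8
-8 -3 -6 7 → min -8
-3 -6 7 -2 → min -6
-6 7 -2 4 → min -6
7 -2 4 14 → min -2
-2 4 14 14 → min -2
4 14 14 10 → min 4  ≥ 0 ✓
14 14 10 7 → min 7  ≥ 0 ✓
14 10 7 -1 → min -1
10 7 -1 3 → min -1
7 -1 3 1 → min -1
-1 3 1 4 → min -1
3 1 4 11 → min 1  ≥ 0 ✓
1 4 11 -3 → min -3
4 11 -3 8 → min -3
11 -3 8 1 → min -3
-3 8 1 -6 → min -6
4 windows satisfy the condition.

4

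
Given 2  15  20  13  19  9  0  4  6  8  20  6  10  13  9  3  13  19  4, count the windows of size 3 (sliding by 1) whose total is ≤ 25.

[2, 15, 20] → sum 37
[15, 20, 13] → sum 48
[20, 13, 19] → sum 52
[13, 19, 9] → sum 41
[19, 9, 0] → sum 28
[9, 0, 4] → sum 13  ≤ 25 ✓
[0, 4, 6] → sum 10  ≤ 25 ✓
[4, 6, 8] → sum 18  ≤ 25 ✓
[6, 8, 20] → sum 34
[8, 20, 6] → sum 34
[20, 6, 10] → sum 36
[6, 10, 13] → sum 29
[10, 13, 9] → sum 32
[13, 9, 3] → sum 25  ≤ 25 ✓
[9, 3, 13] → sum 25  ≤ 25 ✓
[3, 13, 19] → sum 35
[13, 19, 4] → sum 36
5 windows satisfy the condition.

5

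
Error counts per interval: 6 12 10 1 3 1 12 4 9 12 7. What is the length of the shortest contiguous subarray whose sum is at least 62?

9

add 6: running sum 6 < 62
add 12: running sum 18 < 62
add 10: running sum 28 < 62
add 1: running sum 29 < 62
add 3: running sum 32 < 62
add 1: running sum 33 < 62
add 12: running sum 45 < 62
add 4: running sum 49 < 62
add 9: running sum 58 < 62
add 12: shortest ending here [12, 10, 1, 3, 1, 12, 4, 9, 12] sum 64, len 9
add 7: shortest ending here [12, 10, 1, 3, 1, 12, 4, 9, 12, 7] sum 71, len 10
Shortest qualifying length: 9.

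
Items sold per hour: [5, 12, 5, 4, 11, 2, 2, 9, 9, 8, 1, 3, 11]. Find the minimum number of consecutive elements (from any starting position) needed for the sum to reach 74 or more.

12

add 5: running sum 5 < 74
add 12: running sum 17 < 74
add 5: running sum 22 < 74
add 4: running sum 26 < 74
add 11: running sum 37 < 74
add 2: running sum 39 < 74
add 2: running sum 41 < 74
add 9: running sum 50 < 74
add 9: running sum 59 < 74
add 8: running sum 67 < 74
add 1: running sum 68 < 74
add 3: running sum 71 < 74
add 11: shortest ending here [12, 5, 4, 11, 2, 2, 9, 9, 8, 1, 3, 11] sum 77, len 12
Shortest qualifying length: 12.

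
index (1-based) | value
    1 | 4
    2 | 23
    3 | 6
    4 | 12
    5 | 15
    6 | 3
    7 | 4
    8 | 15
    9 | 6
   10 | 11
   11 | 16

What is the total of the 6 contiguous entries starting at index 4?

55

Elements at indices 4..9: 12, 15, 3, 4, 15, 6
sum(12, 15, 3, 4, 15, 6) = 55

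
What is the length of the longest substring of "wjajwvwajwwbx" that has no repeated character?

4

[w] len 1
[w, j] len 2
[w, j, a] len 3
[a, j] len 2
[a, j, w] len 3
[a, j, w, v] len 4
[v, w] len 2
[v, w, a] len 3
[v, w, a, j] len 4
[a, j, w] len 3
[w] len 1
[w, b] len 2
[w, b, x] len 3
Longest all-distinct length: 4.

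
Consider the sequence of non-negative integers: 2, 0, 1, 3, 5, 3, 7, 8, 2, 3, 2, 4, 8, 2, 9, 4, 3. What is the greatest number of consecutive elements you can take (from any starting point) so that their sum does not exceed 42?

12

add 2: [2] sum 2, len 1
add 0: [2, 0] sum 2, len 2
add 1: [2, 0, 1] sum 3, len 3
add 3: [2, 0, 1, 3] sum 6, len 4
add 5: [2, 0, 1, 3, 5] sum 11, len 5
add 3: [2, 0, 1, 3, 5, 3] sum 14, len 6
add 7: [2, 0, 1, 3, 5, 3, 7] sum 21, len 7
add 8: [2, 0, 1, 3, 5, 3, 7, 8] sum 29, len 8
add 2: [2, 0, 1, 3, 5, 3, 7, 8, 2] sum 31, len 9
add 3: [2, 0, 1, 3, 5, 3, 7, 8, 2, 3] sum 34, len 10
add 2: [2, 0, 1, 3, 5, 3, 7, 8, 2, 3, 2] sum 36, len 11
add 4: [2, 0, 1, 3, 5, 3, 7, 8, 2, 3, 2, 4] sum 40, len 12
add 8: [5, 3, 7, 8, 2, 3, 2, 4, 8] sum 42, len 9
add 2: [3, 7, 8, 2, 3, 2, 4, 8, 2] sum 39, len 9
add 9: [8, 2, 3, 2, 4, 8, 2, 9] sum 38, len 8
add 4: [8, 2, 3, 2, 4, 8, 2, 9, 4] sum 42, len 9
add 3: [2, 3, 2, 4, 8, 2, 9, 4, 3] sum 37, len 9
Longest length seen: 12.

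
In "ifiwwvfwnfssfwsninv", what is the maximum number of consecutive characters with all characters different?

5

[i] len 1
[i, f] len 2
[f, i] len 2
[f, i, w] len 3
[w] len 1
[w, v] len 2
[w, v, f] len 3
[v, f, w] len 3
[v, f, w, n] len 4
[w, n, f] len 3
[w, n, f, s] len 4
[s] len 1
[s, f] len 2
[s, f, w] len 3
[f, w, s] len 3
[f, w, s, n] len 4
[f, w, s, n, i] len 5
[i, n] len 2
[i, n, v] len 3
Longest all-distinct length: 5.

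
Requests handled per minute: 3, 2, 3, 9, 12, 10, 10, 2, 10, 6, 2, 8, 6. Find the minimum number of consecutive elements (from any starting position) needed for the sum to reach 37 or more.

4

add 3: running sum 3 < 37
add 2: running sum 5 < 37
add 3: running sum 8 < 37
add 9: running sum 17 < 37
add 12: running sum 29 < 37
end 5: [3, 2, 3, 9, 12, 10] sum 39, len 6
end 6: [9, 12, 10, 10] sum 41, len 4
end 7: [9, 12, 10, 10, 2] sum 43, len 5
end 8: [12, 10, 10, 2, 10] sum 44, len 5
end 9: [10, 10, 2, 10, 6] sum 38, len 5
end 10: [10, 10, 2, 10, 6, 2] sum 40, len 6
end 11: [10, 2, 10, 6, 2, 8] sum 38, len 6
end 12: [10, 2, 10, 6, 2, 8, 6] sum 44, len 7
Shortest qualifying length: 4.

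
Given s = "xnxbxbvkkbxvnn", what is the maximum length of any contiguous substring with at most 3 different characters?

6

[x] 1 distinct, len 1
[x, n] 2 distinct, len 2
[x, n, x] 2 distinct, len 3
[x, n, x, b] 3 distinct, len 4
[x, n, x, b, x] 3 distinct, len 5
[x, n, x, b, x, b] 3 distinct, len 6
[x, b, x, b, v] 3 distinct, len 5
[b, v, k] 3 distinct, len 3
[b, v, k, k] 3 distinct, len 4
[b, v, k, k, b] 3 distinct, len 5
[k, k, b, x] 3 distinct, len 4
[b, x, v] 3 distinct, len 3
[x, v, n] 3 distinct, len 3
[x, v, n, n] 3 distinct, len 4
Longest length with ≤3 distinct: 6.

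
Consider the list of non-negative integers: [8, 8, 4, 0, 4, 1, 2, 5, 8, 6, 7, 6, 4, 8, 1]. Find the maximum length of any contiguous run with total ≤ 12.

5

→ 8: sum 8, len 1
→ 8 (dropped 8): sum 8, len 1
→ 4: sum 12, len 2
→ 0: sum 12, len 3
→ 4 (dropped 8): sum 8, len 3
→ 1: sum 9, len 4
→ 2: sum 11, len 5
→ 5 (dropped 4): sum 12, len 5
→ 8 (dropped 0, 4, 1, 2, 5): sum 8, len 1
→ 6 (dropped 8): sum 6, len 1
→ 7 (dropped 6): sum 7, len 1
→ 6 (dropped 7): sum 6, len 1
→ 4: sum 10, len 2
→ 8 (dropped 6): sum 12, len 2
→ 1 (dropped 4): sum 9, len 2
Longest length seen: 5.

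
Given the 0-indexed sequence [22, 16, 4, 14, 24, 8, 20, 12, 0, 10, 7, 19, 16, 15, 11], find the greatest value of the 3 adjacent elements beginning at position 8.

10

Elements at indices 8..10: 0, 10, 7
max(0, 10, 7) = 10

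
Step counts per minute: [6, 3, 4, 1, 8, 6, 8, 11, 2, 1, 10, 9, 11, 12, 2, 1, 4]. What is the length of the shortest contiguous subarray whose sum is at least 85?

13

add 6: running sum 6 < 85
add 3: running sum 9 < 85
add 4: running sum 13 < 85
add 1: running sum 14 < 85
add 8: running sum 22 < 85
add 6: running sum 28 < 85
add 8: running sum 36 < 85
add 11: running sum 47 < 85
add 2: running sum 49 < 85
add 1: running sum 50 < 85
add 10: running sum 60 < 85
add 9: running sum 69 < 85
add 11: running sum 80 < 85
add 12: shortest ending here [3, 4, 1, 8, 6, 8, 11, 2, 1, 10, 9, 11, 12] sum 86, len 13
add 2: shortest ending here [4, 1, 8, 6, 8, 11, 2, 1, 10, 9, 11, 12, 2] sum 85, len 13
add 1: shortest ending here [4, 1, 8, 6, 8, 11, 2, 1, 10, 9, 11, 12, 2, 1] sum 86, len 14
add 4: shortest ending here [8, 6, 8, 11, 2, 1, 10, 9, 11, 12, 2, 1, 4] sum 85, len 13
Shortest qualifying length: 13.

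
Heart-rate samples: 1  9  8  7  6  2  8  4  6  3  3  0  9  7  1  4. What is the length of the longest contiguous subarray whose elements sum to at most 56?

12

add 1: [1] sum 1, len 1
add 9: [1, 9] sum 10, len 2
add 8: [1, 9, 8] sum 18, len 3
add 7: [1, 9, 8, 7] sum 25, len 4
add 6: [1, 9, 8, 7, 6] sum 31, len 5
add 2: [1, 9, 8, 7, 6, 2] sum 33, len 6
add 8: [1, 9, 8, 7, 6, 2, 8] sum 41, len 7
add 4: [1, 9, 8, 7, 6, 2, 8, 4] sum 45, len 8
add 6: [1, 9, 8, 7, 6, 2, 8, 4, 6] sum 51, len 9
add 3: [1, 9, 8, 7, 6, 2, 8, 4, 6, 3] sum 54, len 10
add 3: [9, 8, 7, 6, 2, 8, 4, 6, 3, 3] sum 56, len 10
add 0: [9, 8, 7, 6, 2, 8, 4, 6, 3, 3, 0] sum 56, len 11
add 9: [8, 7, 6, 2, 8, 4, 6, 3, 3, 0, 9] sum 56, len 11
add 7: [7, 6, 2, 8, 4, 6, 3, 3, 0, 9, 7] sum 55, len 11
add 1: [7, 6, 2, 8, 4, 6, 3, 3, 0, 9, 7, 1] sum 56, len 12
add 4: [6, 2, 8, 4, 6, 3, 3, 0, 9, 7, 1, 4] sum 53, len 12
Longest length seen: 12.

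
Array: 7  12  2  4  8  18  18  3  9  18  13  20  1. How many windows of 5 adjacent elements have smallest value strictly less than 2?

7 12 2 4 8 → min 2
12 2 4 8 18 → min 2
2 4 8 18 18 → min 2
4 8 18 18 3 → min 3
8 18 18 3 9 → min 3
18 18 3 9 18 → min 3
18 3 9 18 13 → min 3
3 9 18 13 20 → min 3
9 18 13 20 1 → min 1  < 2 ✓
1 window satisfy the condition.

1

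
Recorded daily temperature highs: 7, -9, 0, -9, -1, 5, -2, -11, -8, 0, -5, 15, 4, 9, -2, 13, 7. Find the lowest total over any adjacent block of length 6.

-26

Each size-6 window and its sum:
(7, -9, 0, -9, -1, 5) → sum -7
(-9, 0, -9, -1, 5, -2) → sum -16
(0, -9, -1, 5, -2, -11) → sum -18
(-9, -1, 5, -2, -11, -8) → sum -26
(-1, 5, -2, -11, -8, 0) → sum -17
(5, -2, -11, -8, 0, -5) → sum -21
(-2, -11, -8, 0, -5, 15) → sum -11
(-11, -8, 0, -5, 15, 4) → sum -5
(-8, 0, -5, 15, 4, 9) → sum 15
(0, -5, 15, 4, 9, -2) → sum 21
(-5, 15, 4, 9, -2, 13) → sum 34
(15, 4, 9, -2, 13, 7) → sum 46
Lowest of these is -26.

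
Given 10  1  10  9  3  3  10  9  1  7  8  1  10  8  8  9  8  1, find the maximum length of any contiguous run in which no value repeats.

[10] len 1
[10, 1] len 2
[1, 10] len 2
[1, 10, 9] len 3
[1, 10, 9, 3] len 4
[3] len 1
[3, 10] len 2
[3, 10, 9] len 3
[3, 10, 9, 1] len 4
[3, 10, 9, 1, 7] len 5
[3, 10, 9, 1, 7, 8] len 6
[7, 8, 1] len 3
[7, 8, 1, 10] len 4
[1, 10, 8] len 3
[8] len 1
[8, 9] len 2
[9, 8] len 2
[9, 8, 1] len 3
Longest all-distinct length: 6.

6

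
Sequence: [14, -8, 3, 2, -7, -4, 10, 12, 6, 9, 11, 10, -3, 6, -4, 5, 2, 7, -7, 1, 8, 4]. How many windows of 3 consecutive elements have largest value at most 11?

16

[14, -8, 3] → max 14
[-8, 3, 2] → max 3  ≤ 11 ✓
[3, 2, -7] → max 3  ≤ 11 ✓
[2, -7, -4] → max 2  ≤ 11 ✓
[-7, -4, 10] → max 10  ≤ 11 ✓
[-4, 10, 12] → max 12
[10, 12, 6] → max 12
[12, 6, 9] → max 12
[6, 9, 11] → max 11  ≤ 11 ✓
[9, 11, 10] → max 11  ≤ 11 ✓
[11, 10, -3] → max 11  ≤ 11 ✓
[10, -3, 6] → max 10  ≤ 11 ✓
[-3, 6, -4] → max 6  ≤ 11 ✓
[6, -4, 5] → max 6  ≤ 11 ✓
[-4, 5, 2] → max 5  ≤ 11 ✓
[5, 2, 7] → max 7  ≤ 11 ✓
[2, 7, -7] → max 7  ≤ 11 ✓
[7, -7, 1] → max 7  ≤ 11 ✓
[-7, 1, 8] → max 8  ≤ 11 ✓
[1, 8, 4] → max 8  ≤ 11 ✓
16 windows satisfy the condition.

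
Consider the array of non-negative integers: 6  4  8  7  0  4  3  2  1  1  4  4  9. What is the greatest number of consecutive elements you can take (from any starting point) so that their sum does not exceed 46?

12

[6] sum 6 len 1
[6, 4] sum 10 len 2
[6, 4, 8] sum 18 len 3
[6, 4, 8, 7] sum 25 len 4
[6, 4, 8, 7, 0] sum 25 len 5
[6, 4, 8, 7, 0, 4] sum 29 len 6
[6, 4, 8, 7, 0, 4, 3] sum 32 len 7
[6, 4, 8, 7, 0, 4, 3, 2] sum 34 len 8
[6, 4, 8, 7, 0, 4, 3, 2, 1] sum 35 len 9
[6, 4, 8, 7, 0, 4, 3, 2, 1, 1] sum 36 len 10
[6, 4, 8, 7, 0, 4, 3, 2, 1, 1, 4] sum 40 len 11
[6, 4, 8, 7, 0, 4, 3, 2, 1, 1, 4, 4] sum 44 len 12
[8, 7, 0, 4, 3, 2, 1, 1, 4, 4, 9] sum 43 len 11
Longest length seen: 12.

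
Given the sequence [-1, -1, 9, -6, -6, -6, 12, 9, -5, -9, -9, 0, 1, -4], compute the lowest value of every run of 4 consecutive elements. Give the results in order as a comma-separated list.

-6, -6, -6, -6, -6, -6, -9, -9, -9, -9, -9

Sliding a size-4 window across the 14 values:
[-1, -1, 9, -6] → min -6
[-1, 9, -6, -6] → min -6
[9, -6, -6, -6] → min -6
[-6, -6, -6, 12] → min -6
[-6, -6, 12, 9] → min -6
[-6, 12, 9, -5] → min -6
[12, 9, -5, -9] → min -9
[9, -5, -9, -9] → min -9
[-5, -9, -9, 0] → min -9
[-9, -9, 0, 1] → min -9
[-9, 0, 1, -4] → min -9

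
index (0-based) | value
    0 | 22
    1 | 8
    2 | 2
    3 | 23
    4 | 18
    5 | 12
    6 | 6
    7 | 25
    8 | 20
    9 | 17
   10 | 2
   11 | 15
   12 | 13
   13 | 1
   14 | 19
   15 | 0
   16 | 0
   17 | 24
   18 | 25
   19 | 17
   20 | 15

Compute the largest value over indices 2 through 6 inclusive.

Elements at indices 2..6: 2, 23, 18, 12, 6
max(2, 23, 18, 12, 6) = 23

23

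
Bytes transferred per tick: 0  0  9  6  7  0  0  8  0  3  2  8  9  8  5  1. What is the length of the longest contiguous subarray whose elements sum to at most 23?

7

Extend to the right; shrink from the left whenever the sum exceeds 23:
→ 0: sum 0, len 1
→ 0: sum 0, len 2
→ 9: sum 9, len 3
→ 6: sum 15, len 4
→ 7: sum 22, len 5
→ 0: sum 22, len 6
→ 0: sum 22, len 7
→ 8 (dropped 0, 0, 9): sum 21, len 5
→ 0: sum 21, len 6
→ 3 (dropped 6): sum 18, len 6
→ 2: sum 20, len 7
→ 8 (dropped 7): sum 21, len 7
→ 9 (dropped 0, 0, 8): sum 22, len 5
→ 8 (dropped 0, 3, 2, 8): sum 17, len 2
→ 5: sum 22, len 3
→ 1: sum 23, len 4
Longest length seen: 7.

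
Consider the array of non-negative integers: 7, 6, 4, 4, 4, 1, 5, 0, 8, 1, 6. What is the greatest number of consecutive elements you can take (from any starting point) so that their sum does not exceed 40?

→ 7: sum 7, len 1
→ 6: sum 13, len 2
→ 4: sum 17, len 3
→ 4: sum 21, len 4
→ 4: sum 25, len 5
→ 1: sum 26, len 6
→ 5: sum 31, len 7
→ 0: sum 31, len 8
→ 8: sum 39, len 9
→ 1: sum 40, len 10
→ 6 (dropped 7): sum 39, len 10
Longest length seen: 10.

10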